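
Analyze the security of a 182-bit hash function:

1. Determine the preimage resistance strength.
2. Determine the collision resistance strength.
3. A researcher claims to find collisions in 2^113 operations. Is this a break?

Step 1: Preimage resistance requires brute-force of 2^182 operations.
Step 2: Collision resistance (birthday bound) = 2^(182/2) = 2^91.
Step 3: The claimed attack costs 2^113 operations.
Step 4: Since 2^113 >= 2^91, the claimed attack is no faster than the generic birthday attack, so this does not break collision resistance.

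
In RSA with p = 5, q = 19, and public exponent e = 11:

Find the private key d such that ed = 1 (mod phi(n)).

Step 1: n = 5 * 19 = 95.
Step 2: phi(n) = 4 * 18 = 72.
Step 3: Find d such that 11 * d = 1 (mod 72).
Step 4: d = 11^(-1) mod 72 = 59.
Verification: 11 * 59 = 649 = 9 * 72 + 1.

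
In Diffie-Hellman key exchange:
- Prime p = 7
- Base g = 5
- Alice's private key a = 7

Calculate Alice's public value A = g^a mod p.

Step 1: A = g^a mod p = 5^7 mod 7.
  5^1 mod 7 = 5
  5^2 mod 7 = (5 * 5) mod 7 = 4
  5^3 mod 7 = (4 * 5) mod 7 = 6
  5^4 mod 7 = (6 * 5) mod 7 = 2
  5^5 mod 7 = (2 * 5) mod 7 = 3
  5^6 mod 7 = (3 * 5) mod 7 = 1
  5^7 mod 7 = (1 * 5) mod 7 = 5
Result: A = 5.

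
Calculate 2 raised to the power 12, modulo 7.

Step 1: Compute 2^12 mod 7 step by step, reducing modulo 7 at each step.
  2^1 mod 7 = 2
  2^2 mod 7 = (2 * 2) mod 7 = 4
  2^3 mod 7 = (4 * 2) mod 7 = 1
  2^4 mod 7 = (1 * 2) mod 7 = 2
  2^5 mod 7 = (2 * 2) mod 7 = 4
  2^6 mod 7 = (4 * 2) mod 7 = 1
  2^7 mod 7 = (1 * 2) mod 7 = 2
  2^8 mod 7 = (2 * 2) mod 7 = 4
  2^9 mod 7 = (4 * 2) mod 7 = 1
  2^10 mod 7 = (1 * 2) mod 7 = 2
  2^11 mod 7 = (2 * 2) mod 7 = 4
  2^12 mod 7 = (4 * 2) mod 7 = 1
Step 2: Result = 1.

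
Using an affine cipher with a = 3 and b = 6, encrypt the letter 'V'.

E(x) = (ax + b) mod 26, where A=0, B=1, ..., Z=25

Step 1: Convert 'V' to number: x = 21.
Step 2: E(21) = (3 * 21 + 6) mod 26 = 69 mod 26 = 17.
Step 3: Convert 17 back to letter: R.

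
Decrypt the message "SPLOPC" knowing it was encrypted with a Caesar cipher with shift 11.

Step 1: Reverse the shift by subtracting 11 from each letter position.
  S (position 18) -> position (18-11) mod 26 = 7 -> H
  P (position 15) -> position (15-11) mod 26 = 4 -> E
  L (position 11) -> position (11-11) mod 26 = 0 -> A
  O (position 14) -> position (14-11) mod 26 = 3 -> D
  P (position 15) -> position (15-11) mod 26 = 4 -> E
  C (position 2) -> position (2-11) mod 26 = 17 -> R
Decrypted message: HEADER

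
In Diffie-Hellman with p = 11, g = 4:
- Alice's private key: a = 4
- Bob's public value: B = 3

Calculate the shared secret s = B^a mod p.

Step 1: s = B^a mod p = 3^4 mod 11.
  3^1 mod 11 = 3
  3^2 mod 11 = (3 * 3) mod 11 = 9
  3^3 mod 11 = (9 * 3) mod 11 = 5
  3^4 mod 11 = (5 * 3) mod 11 = 4
Result: shared secret = 4.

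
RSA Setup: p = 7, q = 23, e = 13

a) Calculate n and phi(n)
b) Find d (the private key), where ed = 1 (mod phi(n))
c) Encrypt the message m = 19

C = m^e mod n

Step 1: n = 7 * 23 = 161.
Step 2: phi(n) = (7-1)(23-1) = 6 * 22 = 132.
Step 3: Find d = 13^(-1) mod 132 = 61.
  Verify: 13 * 61 = 793 = 1 (mod 132).
Step 4: C = 19^13 mod 161 = 145.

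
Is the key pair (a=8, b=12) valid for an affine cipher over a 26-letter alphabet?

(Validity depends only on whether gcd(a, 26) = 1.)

Step 1: Compute gcd(8, 26).
Step 2: gcd(8, 26) = 2.
Since gcd = 2 != 1, 8 shares a common factor with 26, so it cannot be used.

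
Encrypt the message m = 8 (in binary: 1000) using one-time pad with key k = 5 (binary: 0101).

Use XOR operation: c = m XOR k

Step 1: Write out the XOR operation bit by bit:
  Message: 1000
  Key:     0101
  XOR:     1101
Step 2: Convert to decimal: 1101 = 13.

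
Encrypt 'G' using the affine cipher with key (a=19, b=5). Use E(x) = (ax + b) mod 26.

Step 1: Convert 'G' to number: x = 6.
Step 2: E(6) = (19 * 6 + 5) mod 26 = 119 mod 26 = 15.
Step 3: Convert 15 back to letter: P.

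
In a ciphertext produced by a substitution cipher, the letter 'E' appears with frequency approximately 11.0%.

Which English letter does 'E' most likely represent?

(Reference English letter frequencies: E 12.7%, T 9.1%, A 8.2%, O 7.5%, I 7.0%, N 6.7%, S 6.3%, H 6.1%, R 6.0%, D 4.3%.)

Step 1: The observed frequency is 11.0%.
Step 2: Compare with English frequencies:
  E: 12.7% (difference: 1.7%) <-- closest
  T: 9.1% (difference: 1.9%)
  A: 8.2% (difference: 2.8%)
  O: 7.5% (difference: 3.5%)
  I: 7.0% (difference: 4.0%)
  N: 6.7% (difference: 4.3%)
  S: 6.3% (difference: 4.7%)
  H: 6.1% (difference: 4.9%)
  R: 6.0% (difference: 5.0%)
  D: 4.3% (difference: 6.7%)
Step 3: 'E' most likely represents 'E' (frequency 12.7%).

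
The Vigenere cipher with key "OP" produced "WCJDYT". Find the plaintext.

Step 1: Extend key: OPOPOP
Step 2: Decrypt each letter (c - k) mod 26:
  W(22) - O(14) = (22-14) mod 26 = 8 = I
  C(2) - P(15) = (2-15) mod 26 = 13 = N
  J(9) - O(14) = (9-14) mod 26 = 21 = V
  D(3) - P(15) = (3-15) mod 26 = 14 = O
  Y(24) - O(14) = (24-14) mod 26 = 10 = K
  T(19) - P(15) = (19-15) mod 26 = 4 = E
Plaintext: INVOKE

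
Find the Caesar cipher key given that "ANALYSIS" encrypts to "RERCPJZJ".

Step 1: Compare first letters: A (position 0) -> R (position 17).
Step 2: Shift = (17 - 0) mod 26 = 17.
The shift value is 17.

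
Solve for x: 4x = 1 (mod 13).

Step 1: We need x such that 4 * x = 1 (mod 13).
Step 2: Using the extended Euclidean algorithm or trial:
  4 * 10 = 40 = 3 * 13 + 1.
Step 3: Since 40 mod 13 = 1, the inverse is x = 10.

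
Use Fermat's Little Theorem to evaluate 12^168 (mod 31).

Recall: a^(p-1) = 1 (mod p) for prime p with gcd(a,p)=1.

Step 1: Since 31 is prime, by Fermat's Little Theorem: 12^30 = 1 (mod 31).
Step 2: Reduce exponent: 168 mod 30 = 18.
Step 3: So 12^168 = 12^18 (mod 31).
Step 4: 12^18 mod 31 = 8.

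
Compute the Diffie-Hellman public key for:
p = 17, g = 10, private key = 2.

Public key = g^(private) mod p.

Step 1: A = g^a mod p = 10^2 mod 17.
  10^1 mod 17 = 10
  10^2 mod 17 = (10 * 10) mod 17 = 15
Result: A = 15.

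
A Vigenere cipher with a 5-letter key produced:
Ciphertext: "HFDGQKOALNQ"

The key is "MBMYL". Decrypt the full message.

Step 1: Key 'MBMYL' has length 5. Extended key: MBMYLMBMYLM
Step 2: Decrypt each position:
  H(7) - M(12) = 21 = V
  F(5) - B(1) = 4 = E
  D(3) - M(12) = 17 = R
  G(6) - Y(24) = 8 = I
  Q(16) - L(11) = 5 = F
  K(10) - M(12) = 24 = Y
  O(14) - B(1) = 13 = N
  A(0) - M(12) = 14 = O
  L(11) - Y(24) = 13 = N
  N(13) - L(11) = 2 = C
  Q(16) - M(12) = 4 = E
Plaintext: VERIFYNONCE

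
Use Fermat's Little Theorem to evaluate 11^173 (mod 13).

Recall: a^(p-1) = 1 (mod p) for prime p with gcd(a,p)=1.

Step 1: Since 13 is prime, by Fermat's Little Theorem: 11^12 = 1 (mod 13).
Step 2: Reduce exponent: 173 mod 12 = 5.
Step 3: So 11^173 = 11^5 (mod 13).
Step 4: 11^5 mod 13 = 7.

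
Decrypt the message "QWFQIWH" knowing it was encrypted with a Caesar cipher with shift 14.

Step 1: Reverse the shift by subtracting 14 from each letter position.
  Q (position 16) -> position (16-14) mod 26 = 2 -> C
  W (position 22) -> position (22-14) mod 26 = 8 -> I
  F (position 5) -> position (5-14) mod 26 = 17 -> R
  Q (position 16) -> position (16-14) mod 26 = 2 -> C
  I (position 8) -> position (8-14) mod 26 = 20 -> U
  W (position 22) -> position (22-14) mod 26 = 8 -> I
  H (position 7) -> position (7-14) mod 26 = 19 -> T
Decrypted message: CIRCUIT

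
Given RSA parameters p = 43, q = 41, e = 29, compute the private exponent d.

Step 1: n = 43 * 41 = 1763.
Step 2: phi(n) = 42 * 40 = 1680.
Step 3: Find d such that 29 * d = 1 (mod 1680).
Step 4: d = 29^(-1) mod 1680 = 869.
Verification: 29 * 869 = 25201 = 15 * 1680 + 1.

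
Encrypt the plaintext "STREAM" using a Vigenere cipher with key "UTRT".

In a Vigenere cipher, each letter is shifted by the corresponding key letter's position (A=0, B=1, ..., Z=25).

Step 1: Repeat key to match plaintext length:
  Plaintext: STREAM
  Key:       UTRTUT
Step 2: Encrypt each letter:
  S(18) + U(20) = (18+20) mod 26 = 12 = M
  T(19) + T(19) = (19+19) mod 26 = 12 = M
  R(17) + R(17) = (17+17) mod 26 = 8 = I
  E(4) + T(19) = (4+19) mod 26 = 23 = X
  A(0) + U(20) = (0+20) mod 26 = 20 = U
  M(12) + T(19) = (12+19) mod 26 = 5 = F
Ciphertext: MMIXUF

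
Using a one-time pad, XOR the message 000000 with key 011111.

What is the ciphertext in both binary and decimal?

Step 1: Write out the XOR operation bit by bit:
  Message: 000000
  Key:     011111
  XOR:     011111
Step 2: Convert to decimal: 011111 = 31.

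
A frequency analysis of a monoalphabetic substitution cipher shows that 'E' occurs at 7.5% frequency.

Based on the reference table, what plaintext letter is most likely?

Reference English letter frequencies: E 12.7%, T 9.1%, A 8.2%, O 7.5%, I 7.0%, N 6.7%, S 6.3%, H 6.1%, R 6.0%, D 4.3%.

Step 1: The observed frequency is 7.5%.
Step 2: Compare with English frequencies:
  E: 12.7% (difference: 5.2%)
  T: 9.1% (difference: 1.6%)
  A: 8.2% (difference: 0.7%)
  O: 7.5% (difference: 0.0%) <-- closest
  I: 7.0% (difference: 0.5%)
  N: 6.7% (difference: 0.8%)
  S: 6.3% (difference: 1.2%)
  H: 6.1% (difference: 1.4%)
  R: 6.0% (difference: 1.5%)
  D: 4.3% (difference: 3.2%)
Step 3: 'E' most likely represents 'O' (frequency 7.5%).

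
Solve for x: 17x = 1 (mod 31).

Step 1: We need x such that 17 * x = 1 (mod 31).
Step 2: Using the extended Euclidean algorithm or trial:
  17 * 11 = 187 = 6 * 31 + 1.
Step 3: Since 187 mod 31 = 1, the inverse is x = 11.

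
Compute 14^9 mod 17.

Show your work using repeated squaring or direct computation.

Step 1: Compute 14^9 mod 17 step by step, reducing modulo 17 at each step.
  14^1 mod 17 = 14
  14^2 mod 17 = (14 * 14) mod 17 = 9
  14^3 mod 17 = (9 * 14) mod 17 = 7
  14^4 mod 17 = (7 * 14) mod 17 = 13
  14^5 mod 17 = (13 * 14) mod 17 = 12
  14^6 mod 17 = (12 * 14) mod 17 = 15
  14^7 mod 17 = (15 * 14) mod 17 = 6
  14^8 mod 17 = (6 * 14) mod 17 = 16
  14^9 mod 17 = (16 * 14) mod 17 = 3
Step 2: Result = 3.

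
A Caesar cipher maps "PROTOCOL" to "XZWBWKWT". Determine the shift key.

Step 1: Compare first letters: P (position 15) -> X (position 23).
Step 2: Shift = (23 - 15) mod 26 = 8.
The shift value is 8.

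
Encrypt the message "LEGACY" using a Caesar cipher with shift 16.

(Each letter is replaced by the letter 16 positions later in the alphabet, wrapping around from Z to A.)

Step 1: For each letter, shift forward by 16 positions (mod 26).
  L (position 11) -> position (11+16) mod 26 = 1 -> B
  E (position 4) -> position (4+16) mod 26 = 20 -> U
  G (position 6) -> position (6+16) mod 26 = 22 -> W
  A (position 0) -> position (0+16) mod 26 = 16 -> Q
  C (position 2) -> position (2+16) mod 26 = 18 -> S
  Y (position 24) -> position (24+16) mod 26 = 14 -> O
Result: BUWQSO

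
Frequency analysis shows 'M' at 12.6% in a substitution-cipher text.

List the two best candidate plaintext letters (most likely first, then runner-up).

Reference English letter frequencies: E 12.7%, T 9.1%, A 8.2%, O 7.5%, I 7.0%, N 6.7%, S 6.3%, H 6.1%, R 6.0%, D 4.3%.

Step 1: Observed frequency of 'M' is 12.6%.
Step 2: Compute distances to each reference frequency and sort:
  E (12.7%): difference = 0.1% <-- BEST
  T (9.1%): difference = 3.5% <-- RUNNER-UP
  A (8.2%): difference = 4.4%
  O (7.5%): difference = 5.1%
  I (7.0%): difference = 5.6%
Step 3: Most likely is 'E' (12.7%, diff 0.1%); second most likely is 'T' (9.1%, diff 3.5%).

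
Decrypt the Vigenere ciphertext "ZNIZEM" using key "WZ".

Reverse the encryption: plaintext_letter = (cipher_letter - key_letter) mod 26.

Step 1: Extend key: WZWZWZ
Step 2: Decrypt each letter (c - k) mod 26:
  Z(25) - W(22) = (25-22) mod 26 = 3 = D
  N(13) - Z(25) = (13-25) mod 26 = 14 = O
  I(8) - W(22) = (8-22) mod 26 = 12 = M
  Z(25) - Z(25) = (25-25) mod 26 = 0 = A
  E(4) - W(22) = (4-22) mod 26 = 8 = I
  M(12) - Z(25) = (12-25) mod 26 = 13 = N
Plaintext: DOMAIN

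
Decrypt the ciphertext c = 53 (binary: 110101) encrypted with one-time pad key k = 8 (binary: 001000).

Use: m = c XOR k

Step 1: XOR ciphertext with key:
  Ciphertext: 110101
  Key:        001000
  XOR:        111101
Step 2: Plaintext = 111101 = 61 in decimal.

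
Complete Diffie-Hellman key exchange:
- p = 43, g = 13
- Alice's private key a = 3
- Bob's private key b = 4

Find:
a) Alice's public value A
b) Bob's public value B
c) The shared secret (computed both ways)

Step 1: A = g^a mod p = 13^3 mod 43 = 4.
Step 2: B = g^b mod p = 13^4 mod 43 = 9.
Step 3: Alice computes s = B^a mod p = 9^3 mod 43 = 41.
Step 4: Bob computes s = A^b mod p = 4^4 mod 43 = 41.
Both sides agree: shared secret = 41.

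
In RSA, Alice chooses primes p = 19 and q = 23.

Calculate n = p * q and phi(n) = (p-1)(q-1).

Step 1: n = p * q = 19 * 23 = 437.
Step 2: phi(n) = (p-1)(q-1) = 18 * 22 = 396.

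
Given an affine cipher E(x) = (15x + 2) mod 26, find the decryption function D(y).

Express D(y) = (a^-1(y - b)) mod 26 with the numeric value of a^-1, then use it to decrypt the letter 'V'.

Step 1: Find a^-1, the modular inverse of 15 mod 26.
Step 2: We need 15 * a^-1 = 1 (mod 26).
Step 3: 15 * 7 = 105 = 4 * 26 + 1, so a^-1 = 7.
Step 4: D(y) = 7(y - 2) mod 26.
Step 5: Apply to 'V' (y = 21): D(21) = 7 * (21 - 2) mod 26 = 7 * 19 mod 26 = 3 -> 'D'.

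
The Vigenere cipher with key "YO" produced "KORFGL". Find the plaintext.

Step 1: Extend key: YOYOYO
Step 2: Decrypt each letter (c - k) mod 26:
  K(10) - Y(24) = (10-24) mod 26 = 12 = M
  O(14) - O(14) = (14-14) mod 26 = 0 = A
  R(17) - Y(24) = (17-24) mod 26 = 19 = T
  F(5) - O(14) = (5-14) mod 26 = 17 = R
  G(6) - Y(24) = (6-24) mod 26 = 8 = I
  L(11) - O(14) = (11-14) mod 26 = 23 = X
Plaintext: MATRIX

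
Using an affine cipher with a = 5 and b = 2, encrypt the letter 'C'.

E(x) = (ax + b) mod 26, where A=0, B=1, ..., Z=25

Step 1: Convert 'C' to number: x = 2.
Step 2: E(2) = (5 * 2 + 2) mod 26 = 12 mod 26 = 12.
Step 3: Convert 12 back to letter: M.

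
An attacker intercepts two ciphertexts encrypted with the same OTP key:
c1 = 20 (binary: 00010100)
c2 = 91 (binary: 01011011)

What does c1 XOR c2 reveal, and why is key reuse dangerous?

Step 1: c1 XOR c2 = (m1 XOR k) XOR (m2 XOR k).
Step 2: By XOR associativity/commutativity: = m1 XOR m2 XOR k XOR k = m1 XOR m2.
Step 3: 00010100 XOR 01011011 = 01001111 = 79.
Step 4: The key cancels out! An attacker learns m1 XOR m2 = 79, revealing the relationship between plaintexts.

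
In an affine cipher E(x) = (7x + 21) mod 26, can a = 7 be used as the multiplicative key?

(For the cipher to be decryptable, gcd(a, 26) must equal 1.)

Step 1: Compute gcd(7, 26).
Step 2: gcd(7, 26) = 1.
Since gcd = 1, 7 is coprime with 26, so it is a valid key.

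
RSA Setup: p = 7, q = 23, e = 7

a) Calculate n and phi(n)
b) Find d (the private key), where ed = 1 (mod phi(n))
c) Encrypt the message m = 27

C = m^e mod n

Step 1: n = 7 * 23 = 161.
Step 2: phi(n) = (7-1)(23-1) = 6 * 22 = 132.
Step 3: Find d = 7^(-1) mod 132 = 19.
  Verify: 7 * 19 = 133 = 1 (mod 132).
Step 4: C = 27^7 mod 161 = 146.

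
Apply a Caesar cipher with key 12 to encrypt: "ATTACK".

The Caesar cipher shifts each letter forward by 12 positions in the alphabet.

Step 1: For each letter, shift forward by 12 positions (mod 26).
  A (position 0) -> position (0+12) mod 26 = 12 -> M
  T (position 19) -> position (19+12) mod 26 = 5 -> F
  T (position 19) -> position (19+12) mod 26 = 5 -> F
  A (position 0) -> position (0+12) mod 26 = 12 -> M
  C (position 2) -> position (2+12) mod 26 = 14 -> O
  K (position 10) -> position (10+12) mod 26 = 22 -> W
Result: MFFMOW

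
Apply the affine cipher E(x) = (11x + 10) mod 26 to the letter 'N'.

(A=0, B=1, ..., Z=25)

Step 1: Convert 'N' to number: x = 13.
Step 2: E(13) = (11 * 13 + 10) mod 26 = 153 mod 26 = 23.
Step 3: Convert 23 back to letter: X.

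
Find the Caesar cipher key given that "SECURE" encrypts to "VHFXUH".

Step 1: Compare first letters: S (position 18) -> V (position 21).
Step 2: Shift = (21 - 18) mod 26 = 3.
The shift value is 3.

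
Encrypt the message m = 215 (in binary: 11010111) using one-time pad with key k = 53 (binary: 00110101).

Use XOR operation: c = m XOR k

Step 1: Write out the XOR operation bit by bit:
  Message: 11010111
  Key:     00110101
  XOR:     11100010
Step 2: Convert to decimal: 11100010 = 226.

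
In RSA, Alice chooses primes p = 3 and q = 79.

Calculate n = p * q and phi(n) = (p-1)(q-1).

Step 1: n = p * q = 3 * 79 = 237.
Step 2: phi(n) = (p-1)(q-1) = 2 * 78 = 156.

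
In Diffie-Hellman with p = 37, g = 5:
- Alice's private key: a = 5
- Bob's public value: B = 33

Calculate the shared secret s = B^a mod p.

Step 1: s = B^a mod p = 33^5 mod 37.
  33^1 mod 37 = 33
  33^2 mod 37 = (33 * 33) mod 37 = 16
  33^3 mod 37 = (16 * 33) mod 37 = 10
  33^4 mod 37 = (10 * 33) mod 37 = 34
  33^5 mod 37 = (34 * 33) mod 37 = 12
Result: shared secret = 12.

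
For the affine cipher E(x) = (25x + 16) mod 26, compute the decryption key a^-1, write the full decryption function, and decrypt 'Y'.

Step 1: Find a^-1, the modular inverse of 25 mod 26.
Step 2: We need 25 * a^-1 = 1 (mod 26).
Step 3: 25 * 25 = 625 = 24 * 26 + 1, so a^-1 = 25.
Step 4: D(y) = 25(y - 16) mod 26.
Step 5: Apply to 'Y' (y = 24): D(24) = 25 * (24 - 16) mod 26 = 25 * 8 mod 26 = 18 -> 'S'.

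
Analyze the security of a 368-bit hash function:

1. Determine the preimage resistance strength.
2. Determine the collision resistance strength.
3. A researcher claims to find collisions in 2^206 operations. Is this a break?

Step 1: Preimage resistance requires brute-force of 2^368 operations.
Step 2: Collision resistance (birthday bound) = 2^(368/2) = 2^184.
Step 3: The claimed attack costs 2^206 operations.
Step 4: Since 2^206 >= 2^184, the claimed attack is no faster than the generic birthday attack, so this does not break collision resistance.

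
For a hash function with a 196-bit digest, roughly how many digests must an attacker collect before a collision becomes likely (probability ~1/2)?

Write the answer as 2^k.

Step 1: The birthday paradox gives collision probability ~50% after sqrt(2^n) = 2^(n/2) hashes.
Step 2: For 196-bit output: 2^(196/2) = 2^98.
Step 3: Approximately 2^98 hash computations needed.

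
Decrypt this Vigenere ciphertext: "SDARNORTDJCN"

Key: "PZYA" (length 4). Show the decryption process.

Step 1: Key 'PZYA' has length 4. Extended key: PZYAPZYAPZYA
Step 2: Decrypt each position:
  S(18) - P(15) = 3 = D
  D(3) - Z(25) = 4 = E
  A(0) - Y(24) = 2 = C
  R(17) - A(0) = 17 = R
  N(13) - P(15) = 24 = Y
  O(14) - Z(25) = 15 = P
  R(17) - Y(24) = 19 = T
  T(19) - A(0) = 19 = T
  D(3) - P(15) = 14 = O
  J(9) - Z(25) = 10 = K
  C(2) - Y(24) = 4 = E
  N(13) - A(0) = 13 = N
Plaintext: DECRYPTTOKEN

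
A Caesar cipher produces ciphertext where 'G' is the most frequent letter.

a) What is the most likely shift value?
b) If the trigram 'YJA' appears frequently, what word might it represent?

Step 1: In English, 'E' is the most frequent letter (12.7%).
Step 2: The most frequent ciphertext letter is 'G' (position 6).
Step 3: Shift = (6 - 4) mod 26 = 2.
Step 4: Decrypt 'YJA' by shifting back 2:
  Y -> W
  J -> H
  A -> Y
Step 5: 'YJA' decrypts to 'WHY'.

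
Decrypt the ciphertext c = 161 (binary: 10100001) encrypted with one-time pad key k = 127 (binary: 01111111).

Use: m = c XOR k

Step 1: XOR ciphertext with key:
  Ciphertext: 10100001
  Key:        01111111
  XOR:        11011110
Step 2: Plaintext = 11011110 = 222 in decimal.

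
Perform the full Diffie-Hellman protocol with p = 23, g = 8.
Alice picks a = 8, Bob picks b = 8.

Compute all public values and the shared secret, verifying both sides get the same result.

Step 1: A = g^a mod p = 8^8 mod 23 = 4.
Step 2: B = g^b mod p = 8^8 mod 23 = 4.
Step 3: Alice computes s = B^a mod p = 4^8 mod 23 = 9.
Step 4: Bob computes s = A^b mod p = 4^8 mod 23 = 9.
Both sides agree: shared secret = 9.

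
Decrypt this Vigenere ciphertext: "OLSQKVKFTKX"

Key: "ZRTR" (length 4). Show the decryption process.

Step 1: Key 'ZRTR' has length 4. Extended key: ZRTRZRTRZRT
Step 2: Decrypt each position:
  O(14) - Z(25) = 15 = P
  L(11) - R(17) = 20 = U
  S(18) - T(19) = 25 = Z
  Q(16) - R(17) = 25 = Z
  K(10) - Z(25) = 11 = L
  V(21) - R(17) = 4 = E
  K(10) - T(19) = 17 = R
  F(5) - R(17) = 14 = O
  T(19) - Z(25) = 20 = U
  K(10) - R(17) = 19 = T
  X(23) - T(19) = 4 = E
Plaintext: PUZZLEROUTE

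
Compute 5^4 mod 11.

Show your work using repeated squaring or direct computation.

Step 1: Compute 5^4 mod 11 step by step, reducing modulo 11 at each step.
  5^1 mod 11 = 5
  5^2 mod 11 = (5 * 5) mod 11 = 3
  5^3 mod 11 = (3 * 5) mod 11 = 4
  5^4 mod 11 = (4 * 5) mod 11 = 9
Step 2: Result = 9.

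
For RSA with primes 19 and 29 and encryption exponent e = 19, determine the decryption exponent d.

Step 1: n = 19 * 29 = 551.
Step 2: phi(n) = 18 * 28 = 504.
Step 3: Find d such that 19 * d = 1 (mod 504).
Step 4: d = 19^(-1) mod 504 = 451.
Verification: 19 * 451 = 8569 = 17 * 504 + 1.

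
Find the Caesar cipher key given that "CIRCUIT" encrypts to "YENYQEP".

Step 1: Compare first letters: C (position 2) -> Y (position 24).
Step 2: Shift = (24 - 2) mod 26 = 22.
The shift value is 22.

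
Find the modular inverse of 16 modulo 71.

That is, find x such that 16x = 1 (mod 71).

Step 1: We need x such that 16 * x = 1 (mod 71).
Step 2: Using the extended Euclidean algorithm or trial:
  16 * 40 = 640 = 9 * 71 + 1.
Step 3: Since 640 mod 71 = 1, the inverse is x = 40.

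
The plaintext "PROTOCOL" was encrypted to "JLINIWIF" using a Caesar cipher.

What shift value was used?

Step 1: Compare first letters: P (position 15) -> J (position 9).
Step 2: Shift = (9 - 15) mod 26 = 20.
The shift value is 20.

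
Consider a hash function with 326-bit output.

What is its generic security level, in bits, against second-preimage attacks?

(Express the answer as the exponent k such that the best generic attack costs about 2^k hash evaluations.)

Step 1: The hash has a 326-bit output.
Step 2: Second-preimage resistance means: given a specific input x, it should be infeasible to find a different y with h(y) = h(x).
With a 326-bit output, a generic search for a second preimage costs about 2^326 evaluations (each trial matches the fixed target with probability 2^-326).
Step 3: Security level = 326 bits.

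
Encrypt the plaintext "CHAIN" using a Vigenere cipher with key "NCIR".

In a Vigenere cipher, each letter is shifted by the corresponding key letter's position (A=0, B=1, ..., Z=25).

Step 1: Repeat key to match plaintext length:
  Plaintext: CHAIN
  Key:       NCIRN
Step 2: Encrypt each letter:
  C(2) + N(13) = (2+13) mod 26 = 15 = P
  H(7) + C(2) = (7+2) mod 26 = 9 = J
  A(0) + I(8) = (0+8) mod 26 = 8 = I
  I(8) + R(17) = (8+17) mod 26 = 25 = Z
  N(13) + N(13) = (13+13) mod 26 = 0 = A
Ciphertext: PJIZA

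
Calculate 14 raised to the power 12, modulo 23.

Step 1: Compute 14^12 mod 23 step by step, reducing modulo 23 at each step.
  14^1 mod 23 = 14
  14^2 mod 23 = (14 * 14) mod 23 = 12
  14^3 mod 23 = (12 * 14) mod 23 = 7
  14^4 mod 23 = (7 * 14) mod 23 = 6
  14^5 mod 23 = (6 * 14) mod 23 = 15
  14^6 mod 23 = (15 * 14) mod 23 = 3
  14^7 mod 23 = (3 * 14) mod 23 = 19
  14^8 mod 23 = (19 * 14) mod 23 = 13
  14^9 mod 23 = (13 * 14) mod 23 = 21
  14^10 mod 23 = (21 * 14) mod 23 = 18
  14^11 mod 23 = (18 * 14) mod 23 = 22
  14^12 mod 23 = (22 * 14) mod 23 = 9
Step 2: Result = 9.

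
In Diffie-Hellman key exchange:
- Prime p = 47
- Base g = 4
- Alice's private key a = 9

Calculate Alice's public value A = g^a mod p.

Step 1: A = g^a mod p = 4^9 mod 47.
  4^1 mod 47 = 4
  4^2 mod 47 = (4 * 4) mod 47 = 16
  4^3 mod 47 = (16 * 4) mod 47 = 17
  4^4 mod 47 = (17 * 4) mod 47 = 21
  4^5 mod 47 = (21 * 4) mod 47 = 37
  4^6 mod 47 = (37 * 4) mod 47 = 7
  4^7 mod 47 = (7 * 4) mod 47 = 28
  4^8 mod 47 = (28 * 4) mod 47 = 18
  4^9 mod 47 = (18 * 4) mod 47 = 25
Result: A = 25.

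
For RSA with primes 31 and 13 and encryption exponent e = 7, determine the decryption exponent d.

Step 1: n = 31 * 13 = 403.
Step 2: phi(n) = 30 * 12 = 360.
Step 3: Find d such that 7 * d = 1 (mod 360).
Step 4: d = 7^(-1) mod 360 = 103.
Verification: 7 * 103 = 721 = 2 * 360 + 1.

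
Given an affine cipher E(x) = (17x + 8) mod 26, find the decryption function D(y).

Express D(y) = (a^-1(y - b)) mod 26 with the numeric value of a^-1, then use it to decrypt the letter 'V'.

Step 1: Find a^-1, the modular inverse of 17 mod 26.
Step 2: We need 17 * a^-1 = 1 (mod 26).
Step 3: 17 * 23 = 391 = 15 * 26 + 1, so a^-1 = 23.
Step 4: D(y) = 23(y - 8) mod 26.
Step 5: Apply to 'V' (y = 21): D(21) = 23 * (21 - 8) mod 26 = 23 * 13 mod 26 = 13 -> 'N'.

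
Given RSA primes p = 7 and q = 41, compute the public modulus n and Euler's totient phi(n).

Step 1: n = p * q = 7 * 41 = 287.
Step 2: phi(n) = (p-1)(q-1) = 6 * 40 = 240.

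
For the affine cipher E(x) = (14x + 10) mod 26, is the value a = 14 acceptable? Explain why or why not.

Step 1: Compute gcd(14, 26).
Step 2: gcd(14, 26) = 2.
Since gcd = 2 != 1, 14 shares a common factor with 26, so it cannot be used.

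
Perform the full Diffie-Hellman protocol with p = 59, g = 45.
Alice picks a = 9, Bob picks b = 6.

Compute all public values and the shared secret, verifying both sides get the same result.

Step 1: A = g^a mod p = 45^9 mod 59 = 22.
Step 2: B = g^b mod p = 45^6 mod 59 = 15.
Step 3: Alice computes s = B^a mod p = 15^9 mod 59 = 17.
Step 4: Bob computes s = A^b mod p = 22^6 mod 59 = 17.
Both sides agree: shared secret = 17.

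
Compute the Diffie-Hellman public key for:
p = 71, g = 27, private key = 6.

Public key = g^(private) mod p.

Step 1: A = g^a mod p = 27^6 mod 71.
  27^1 mod 71 = 27
  27^2 mod 71 = (27 * 27) mod 71 = 19
  27^3 mod 71 = (19 * 27) mod 71 = 16
  27^4 mod 71 = (16 * 27) mod 71 = 6
  27^5 mod 71 = (6 * 27) mod 71 = 20
  27^6 mod 71 = (20 * 27) mod 71 = 43
Result: A = 43.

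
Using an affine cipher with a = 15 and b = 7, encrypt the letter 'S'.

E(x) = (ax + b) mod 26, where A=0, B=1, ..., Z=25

Step 1: Convert 'S' to number: x = 18.
Step 2: E(18) = (15 * 18 + 7) mod 26 = 277 mod 26 = 17.
Step 3: Convert 17 back to letter: R.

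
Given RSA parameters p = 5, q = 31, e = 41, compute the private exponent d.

Step 1: n = 5 * 31 = 155.
Step 2: phi(n) = 4 * 30 = 120.
Step 3: Find d such that 41 * d = 1 (mod 120).
Step 4: d = 41^(-1) mod 120 = 41.
Verification: 41 * 41 = 1681 = 14 * 120 + 1.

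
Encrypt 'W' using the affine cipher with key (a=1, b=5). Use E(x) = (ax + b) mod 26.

Step 1: Convert 'W' to number: x = 22.
Step 2: E(22) = (1 * 22 + 5) mod 26 = 27 mod 26 = 1.
Step 3: Convert 1 back to letter: B.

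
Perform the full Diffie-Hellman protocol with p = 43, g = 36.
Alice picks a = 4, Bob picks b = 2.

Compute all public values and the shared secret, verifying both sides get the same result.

Step 1: A = g^a mod p = 36^4 mod 43 = 36.
Step 2: B = g^b mod p = 36^2 mod 43 = 6.
Step 3: Alice computes s = B^a mod p = 6^4 mod 43 = 6.
Step 4: Bob computes s = A^b mod p = 36^2 mod 43 = 6.
Both sides agree: shared secret = 6.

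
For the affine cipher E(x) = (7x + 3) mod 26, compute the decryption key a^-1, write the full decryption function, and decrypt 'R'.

Step 1: Find a^-1, the modular inverse of 7 mod 26.
Step 2: We need 7 * a^-1 = 1 (mod 26).
Step 3: 7 * 15 = 105 = 4 * 26 + 1, so a^-1 = 15.
Step 4: D(y) = 15(y - 3) mod 26.
Step 5: Apply to 'R' (y = 17): D(17) = 15 * (17 - 3) mod 26 = 15 * 14 mod 26 = 2 -> 'C'.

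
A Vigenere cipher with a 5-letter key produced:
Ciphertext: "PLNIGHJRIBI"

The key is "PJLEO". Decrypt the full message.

Step 1: Key 'PJLEO' has length 5. Extended key: PJLEOPJLEOP
Step 2: Decrypt each position:
  P(15) - P(15) = 0 = A
  L(11) - J(9) = 2 = C
  N(13) - L(11) = 2 = C
  I(8) - E(4) = 4 = E
  G(6) - O(14) = 18 = S
  H(7) - P(15) = 18 = S
  J(9) - J(9) = 0 = A
  R(17) - L(11) = 6 = G
  I(8) - E(4) = 4 = E
  B(1) - O(14) = 13 = N
  I(8) - P(15) = 19 = T
Plaintext: ACCESSAGENT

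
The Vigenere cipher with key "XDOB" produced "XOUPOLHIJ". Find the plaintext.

Step 1: Extend key: XDOBXDOBX
Step 2: Decrypt each letter (c - k) mod 26:
  X(23) - X(23) = (23-23) mod 26 = 0 = A
  O(14) - D(3) = (14-3) mod 26 = 11 = L
  U(20) - O(14) = (20-14) mod 26 = 6 = G
  P(15) - B(1) = (15-1) mod 26 = 14 = O
  O(14) - X(23) = (14-23) mod 26 = 17 = R
  L(11) - D(3) = (11-3) mod 26 = 8 = I
  H(7) - O(14) = (7-14) mod 26 = 19 = T
  I(8) - B(1) = (8-1) mod 26 = 7 = H
  J(9) - X(23) = (9-23) mod 26 = 12 = M
Plaintext: ALGORITHM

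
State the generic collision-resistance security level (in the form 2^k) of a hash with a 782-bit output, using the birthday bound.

Step 1: The birthday paradox gives collision probability ~50% after sqrt(2^n) = 2^(n/2) hashes.
Step 2: For 782-bit output: 2^(782/2) = 2^391.
Step 3: Approximately 2^391 hash computations needed.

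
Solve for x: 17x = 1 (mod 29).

Step 1: We need x such that 17 * x = 1 (mod 29).
Step 2: Using the extended Euclidean algorithm or trial:
  17 * 12 = 204 = 7 * 29 + 1.
Step 3: Since 204 mod 29 = 1, the inverse is x = 12.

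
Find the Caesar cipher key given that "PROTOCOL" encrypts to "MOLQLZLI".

Step 1: Compare first letters: P (position 15) -> M (position 12).
Step 2: Shift = (12 - 15) mod 26 = 23.
The shift value is 23.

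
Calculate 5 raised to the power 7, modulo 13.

Step 1: Compute 5^7 mod 13 step by step, reducing modulo 13 at each step.
  5^1 mod 13 = 5
  5^2 mod 13 = (5 * 5) mod 13 = 12
  5^3 mod 13 = (12 * 5) mod 13 = 8
  5^4 mod 13 = (8 * 5) mod 13 = 1
  5^5 mod 13 = (1 * 5) mod 13 = 5
  5^6 mod 13 = (5 * 5) mod 13 = 12
  5^7 mod 13 = (12 * 5) mod 13 = 8
Step 2: Result = 8.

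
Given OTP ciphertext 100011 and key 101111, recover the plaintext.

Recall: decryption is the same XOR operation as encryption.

Step 1: XOR ciphertext with key:
  Ciphertext: 100011
  Key:        101111
  XOR:        001100
Step 2: Plaintext = 001100 = 12 in decimal.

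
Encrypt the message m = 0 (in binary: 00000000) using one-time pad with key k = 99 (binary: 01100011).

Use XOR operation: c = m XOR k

Step 1: Write out the XOR operation bit by bit:
  Message: 00000000
  Key:     01100011
  XOR:     01100011
Step 2: Convert to decimal: 01100011 = 99.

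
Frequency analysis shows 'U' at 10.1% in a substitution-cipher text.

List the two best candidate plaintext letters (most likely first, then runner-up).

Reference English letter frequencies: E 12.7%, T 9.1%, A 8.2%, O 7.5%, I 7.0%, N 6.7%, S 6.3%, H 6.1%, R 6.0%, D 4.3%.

Step 1: Observed frequency of 'U' is 10.1%.
Step 2: Compute distances to each reference frequency and sort:
  T (9.1%): difference = 1.0% <-- BEST
  A (8.2%): difference = 1.9% <-- RUNNER-UP
  E (12.7%): difference = 2.6%
  O (7.5%): difference = 2.6%
  I (7.0%): difference = 3.1%
Step 3: Most likely is 'T' (9.1%, diff 1.0%); second most likely is 'A' (8.2%, diff 1.9%).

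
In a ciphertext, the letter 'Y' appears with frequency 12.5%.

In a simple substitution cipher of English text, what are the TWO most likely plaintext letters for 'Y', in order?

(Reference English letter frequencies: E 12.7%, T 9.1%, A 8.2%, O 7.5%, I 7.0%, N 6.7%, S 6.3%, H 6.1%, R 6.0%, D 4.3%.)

Step 1: Observed frequency of 'Y' is 12.5%.
Step 2: Compute distances to each reference frequency and sort:
  E (12.7%): difference = 0.2% <-- BEST
  T (9.1%): difference = 3.4% <-- RUNNER-UP
  A (8.2%): difference = 4.3%
  O (7.5%): difference = 5.0%
  I (7.0%): difference = 5.5%
Step 3: Most likely is 'E' (12.7%, diff 0.2%); second most likely is 'T' (9.1%, diff 3.4%).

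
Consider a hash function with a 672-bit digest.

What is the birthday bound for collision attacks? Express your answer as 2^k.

Step 1: The birthday paradox gives collision probability ~50% after sqrt(2^n) = 2^(n/2) hashes.
Step 2: For 672-bit output: 2^(672/2) = 2^336.
Step 3: Approximately 2^336 hash computations needed.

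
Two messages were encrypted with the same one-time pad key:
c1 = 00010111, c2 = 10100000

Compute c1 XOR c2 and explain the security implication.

Step 1: c1 XOR c2 = (m1 XOR k) XOR (m2 XOR k).
Step 2: By XOR associativity/commutativity: = m1 XOR m2 XOR k XOR k = m1 XOR m2.
Step 3: 00010111 XOR 10100000 = 10110111 = 183.
Step 4: The key cancels out! An attacker learns m1 XOR m2 = 183, revealing the relationship between plaintexts.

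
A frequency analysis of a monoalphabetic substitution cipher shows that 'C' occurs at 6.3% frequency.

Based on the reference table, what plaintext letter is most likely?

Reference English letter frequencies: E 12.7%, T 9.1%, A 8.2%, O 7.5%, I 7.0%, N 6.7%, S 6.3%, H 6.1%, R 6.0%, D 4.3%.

Step 1: The observed frequency is 6.3%.
Step 2: Compare with English frequencies:
  E: 12.7% (difference: 6.4%)
  T: 9.1% (difference: 2.8%)
  A: 8.2% (difference: 1.9%)
  O: 7.5% (difference: 1.2%)
  I: 7.0% (difference: 0.7%)
  N: 6.7% (difference: 0.4%)
  S: 6.3% (difference: 0.0%) <-- closest
  H: 6.1% (difference: 0.2%)
  R: 6.0% (difference: 0.3%)
  D: 4.3% (difference: 2.0%)
Step 3: 'C' most likely represents 'S' (frequency 6.3%).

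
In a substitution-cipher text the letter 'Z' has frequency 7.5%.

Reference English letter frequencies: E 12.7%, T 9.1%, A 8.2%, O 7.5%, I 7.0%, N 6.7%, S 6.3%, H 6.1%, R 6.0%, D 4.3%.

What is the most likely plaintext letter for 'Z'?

Step 1: The observed frequency is 7.5%.
Step 2: Compare with English frequencies:
  E: 12.7% (difference: 5.2%)
  T: 9.1% (difference: 1.6%)
  A: 8.2% (difference: 0.7%)
  O: 7.5% (difference: 0.0%) <-- closest
  I: 7.0% (difference: 0.5%)
  N: 6.7% (difference: 0.8%)
  S: 6.3% (difference: 1.2%)
  H: 6.1% (difference: 1.4%)
  R: 6.0% (difference: 1.5%)
  D: 4.3% (difference: 3.2%)
Step 3: 'Z' most likely represents 'O' (frequency 7.5%).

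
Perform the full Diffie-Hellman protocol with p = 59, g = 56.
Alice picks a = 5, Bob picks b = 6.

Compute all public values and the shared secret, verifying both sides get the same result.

Step 1: A = g^a mod p = 56^5 mod 59 = 52.
Step 2: B = g^b mod p = 56^6 mod 59 = 21.
Step 3: Alice computes s = B^a mod p = 21^5 mod 59 = 3.
Step 4: Bob computes s = A^b mod p = 52^6 mod 59 = 3.
Both sides agree: shared secret = 3.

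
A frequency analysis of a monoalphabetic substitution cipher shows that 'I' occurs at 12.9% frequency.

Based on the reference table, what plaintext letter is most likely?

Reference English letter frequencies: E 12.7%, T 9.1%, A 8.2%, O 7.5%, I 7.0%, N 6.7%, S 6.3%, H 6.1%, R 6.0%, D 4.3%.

Step 1: The observed frequency is 12.9%.
Step 2: Compare with English frequencies:
  E: 12.7% (difference: 0.2%) <-- closest
  T: 9.1% (difference: 3.8%)
  A: 8.2% (difference: 4.7%)
  O: 7.5% (difference: 5.4%)
  I: 7.0% (difference: 5.9%)
  N: 6.7% (difference: 6.2%)
  S: 6.3% (difference: 6.6%)
  H: 6.1% (difference: 6.8%)
  R: 6.0% (difference: 6.9%)
  D: 4.3% (difference: 8.6%)
Step 3: 'I' most likely represents 'E' (frequency 12.7%).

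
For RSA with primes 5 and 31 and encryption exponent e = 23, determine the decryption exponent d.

Step 1: n = 5 * 31 = 155.
Step 2: phi(n) = 4 * 30 = 120.
Step 3: Find d such that 23 * d = 1 (mod 120).
Step 4: d = 23^(-1) mod 120 = 47.
Verification: 23 * 47 = 1081 = 9 * 120 + 1.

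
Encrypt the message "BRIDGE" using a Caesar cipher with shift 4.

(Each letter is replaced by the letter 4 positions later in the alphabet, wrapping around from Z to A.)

Step 1: For each letter, shift forward by 4 positions (mod 26).
  B (position 1) -> position (1+4) mod 26 = 5 -> F
  R (position 17) -> position (17+4) mod 26 = 21 -> V
  I (position 8) -> position (8+4) mod 26 = 12 -> M
  D (position 3) -> position (3+4) mod 26 = 7 -> H
  G (position 6) -> position (6+4) mod 26 = 10 -> K
  E (position 4) -> position (4+4) mod 26 = 8 -> I
Result: FVMHKI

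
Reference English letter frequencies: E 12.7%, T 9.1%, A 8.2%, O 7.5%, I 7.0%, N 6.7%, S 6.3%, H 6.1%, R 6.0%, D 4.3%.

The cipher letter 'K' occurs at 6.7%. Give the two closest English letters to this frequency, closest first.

Step 1: Observed frequency of 'K' is 6.7%.
Step 2: Compute distances to each reference frequency and sort:
  N (6.7%): difference = 0.0% <-- BEST
  I (7.0%): difference = 0.3% <-- RUNNER-UP
  S (6.3%): difference = 0.4%
  H (6.1%): difference = 0.6%
  R (6.0%): difference = 0.7%
Step 3: Most likely is 'N' (6.7%, diff 0.0%); second most likely is 'I' (7.0%, diff 0.3%).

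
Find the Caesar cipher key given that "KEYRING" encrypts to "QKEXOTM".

Step 1: Compare first letters: K (position 10) -> Q (position 16).
Step 2: Shift = (16 - 10) mod 26 = 6.
The shift value is 6.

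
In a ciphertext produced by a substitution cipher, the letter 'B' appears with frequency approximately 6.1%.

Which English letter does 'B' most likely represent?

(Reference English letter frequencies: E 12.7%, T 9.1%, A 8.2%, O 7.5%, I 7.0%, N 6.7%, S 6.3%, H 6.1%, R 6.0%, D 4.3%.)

Step 1: The observed frequency is 6.1%.
Step 2: Compare with English frequencies:
  E: 12.7% (difference: 6.6%)
  T: 9.1% (difference: 3.0%)
  A: 8.2% (difference: 2.1%)
  O: 7.5% (difference: 1.4%)
  I: 7.0% (difference: 0.9%)
  N: 6.7% (difference: 0.6%)
  S: 6.3% (difference: 0.2%)
  H: 6.1% (difference: 0.0%) <-- closest
  R: 6.0% (difference: 0.1%)
  D: 4.3% (difference: 1.8%)
Step 3: 'B' most likely represents 'H' (frequency 6.1%).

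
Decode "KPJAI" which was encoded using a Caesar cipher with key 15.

Step 1: Reverse the shift by subtracting 15 from each letter position.
  K (position 10) -> position (10-15) mod 26 = 21 -> V
  P (position 15) -> position (15-15) mod 26 = 0 -> A
  J (position 9) -> position (9-15) mod 26 = 20 -> U
  A (position 0) -> position (0-15) mod 26 = 11 -> L
  I (position 8) -> position (8-15) mod 26 = 19 -> T
Decrypted message: VAULT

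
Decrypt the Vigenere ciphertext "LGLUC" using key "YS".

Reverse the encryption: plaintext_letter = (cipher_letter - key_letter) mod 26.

Step 1: Extend key: YSYSY
Step 2: Decrypt each letter (c - k) mod 26:
  L(11) - Y(24) = (11-24) mod 26 = 13 = N
  G(6) - S(18) = (6-18) mod 26 = 14 = O
  L(11) - Y(24) = (11-24) mod 26 = 13 = N
  U(20) - S(18) = (20-18) mod 26 = 2 = C
  C(2) - Y(24) = (2-24) mod 26 = 4 = E
Plaintext: NONCE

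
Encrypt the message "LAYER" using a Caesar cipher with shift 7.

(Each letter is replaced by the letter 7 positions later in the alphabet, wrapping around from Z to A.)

Step 1: For each letter, shift forward by 7 positions (mod 26).
  L (position 11) -> position (11+7) mod 26 = 18 -> S
  A (position 0) -> position (0+7) mod 26 = 7 -> H
  Y (position 24) -> position (24+7) mod 26 = 5 -> F
  E (position 4) -> position (4+7) mod 26 = 11 -> L
  R (position 17) -> position (17+7) mod 26 = 24 -> Y
Result: SHFLY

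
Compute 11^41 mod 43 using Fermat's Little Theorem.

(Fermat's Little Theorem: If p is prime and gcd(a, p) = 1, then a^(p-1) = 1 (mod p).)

Step 1: Since 43 is prime, by Fermat's Little Theorem: 11^42 = 1 (mod 43).
Step 2: Reduce exponent: 41 mod 42 = 41.
Step 3: So 11^41 = 11^41 (mod 43).
Step 4: 11^41 mod 43 = 4.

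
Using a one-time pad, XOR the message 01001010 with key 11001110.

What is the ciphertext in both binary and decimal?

Step 1: Write out the XOR operation bit by bit:
  Message: 01001010
  Key:     11001110
  XOR:     10000100
Step 2: Convert to decimal: 10000100 = 132.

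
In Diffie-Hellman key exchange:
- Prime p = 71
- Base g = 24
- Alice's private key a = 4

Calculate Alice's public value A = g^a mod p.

Step 1: A = g^a mod p = 24^4 mod 71.
  24^1 mod 71 = 24
  24^2 mod 71 = (24 * 24) mod 71 = 8
  24^3 mod 71 = (8 * 24) mod 71 = 50
  24^4 mod 71 = (50 * 24) mod 71 = 64
Result: A = 64.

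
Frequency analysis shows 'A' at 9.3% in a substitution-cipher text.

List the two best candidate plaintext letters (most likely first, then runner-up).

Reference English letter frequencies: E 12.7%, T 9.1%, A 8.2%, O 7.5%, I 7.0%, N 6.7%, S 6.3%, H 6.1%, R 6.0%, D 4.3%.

Step 1: Observed frequency of 'A' is 9.3%.
Step 2: Compute distances to each reference frequency and sort:
  T (9.1%): difference = 0.2% <-- BEST
  A (8.2%): difference = 1.1% <-- RUNNER-UP
  O (7.5%): difference = 1.8%
  I (7.0%): difference = 2.3%
  N (6.7%): difference = 2.6%
Step 3: Most likely is 'T' (9.1%, diff 0.2%); second most likely is 'A' (8.2%, diff 1.1%).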